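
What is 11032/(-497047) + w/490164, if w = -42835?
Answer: -26698497493/243634545708 ≈ -0.10958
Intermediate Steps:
11032/(-497047) + w/490164 = 11032/(-497047) - 42835/490164 = 11032*(-1/497047) - 42835*1/490164 = -11032/497047 - 42835/490164 = -26698497493/243634545708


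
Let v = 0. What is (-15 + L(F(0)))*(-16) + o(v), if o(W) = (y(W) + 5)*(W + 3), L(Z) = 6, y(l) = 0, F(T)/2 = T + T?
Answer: 159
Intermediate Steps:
F(T) = 4*T (F(T) = 2*(T + T) = 2*(2*T) = 4*T)
o(W) = 15 + 5*W (o(W) = (0 + 5)*(W + 3) = 5*(3 + W) = 15 + 5*W)
(-15 + L(F(0)))*(-16) + o(v) = (-15 + 6)*(-16) + (15 + 5*0) = -9*(-16) + (15 + 0) = 144 + 15 = 159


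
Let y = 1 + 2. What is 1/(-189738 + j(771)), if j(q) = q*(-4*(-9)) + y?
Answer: -1/161979 ≈ -6.1736e-6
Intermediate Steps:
y = 3
j(q) = 3 + 36*q (j(q) = q*(-4*(-9)) + 3 = q*36 + 3 = 36*q + 3 = 3 + 36*q)
1/(-189738 + j(771)) = 1/(-189738 + (3 + 36*771)) = 1/(-189738 + (3 + 27756)) = 1/(-189738 + 27759) = 1/(-161979) = -1/161979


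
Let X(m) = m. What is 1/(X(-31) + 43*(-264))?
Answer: -1/11383 ≈ -8.7850e-5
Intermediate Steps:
1/(X(-31) + 43*(-264)) = 1/(-31 + 43*(-264)) = 1/(-31 - 11352) = 1/(-11383) = -1/11383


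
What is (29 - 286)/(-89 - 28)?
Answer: 257/117 ≈ 2.1966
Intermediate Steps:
(29 - 286)/(-89 - 28) = -257/(-117) = -257*(-1/117) = 257/117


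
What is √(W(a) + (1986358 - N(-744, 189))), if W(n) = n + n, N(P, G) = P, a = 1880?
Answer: √1990862 ≈ 1411.0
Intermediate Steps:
W(n) = 2*n
√(W(a) + (1986358 - N(-744, 189))) = √(2*1880 + (1986358 - 1*(-744))) = √(3760 + (1986358 + 744)) = √(3760 + 1987102) = √1990862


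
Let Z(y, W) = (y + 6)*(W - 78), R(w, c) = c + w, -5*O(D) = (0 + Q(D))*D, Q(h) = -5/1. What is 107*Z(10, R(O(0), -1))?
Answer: -135248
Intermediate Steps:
Q(h) = -5 (Q(h) = -5*1 = -5)
O(D) = D (O(D) = -(0 - 5)*D/5 = -(-1)*D = D)
Z(y, W) = (-78 + W)*(6 + y) (Z(y, W) = (6 + y)*(-78 + W) = (-78 + W)*(6 + y))
107*Z(10, R(O(0), -1)) = 107*(-468 - 78*10 + 6*(-1 + 0) + (-1 + 0)*10) = 107*(-468 - 780 + 6*(-1) - 1*10) = 107*(-468 - 780 - 6 - 10) = 107*(-1264) = -135248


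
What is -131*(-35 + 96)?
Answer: -7991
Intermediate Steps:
-131*(-35 + 96) = -131*61 = -7991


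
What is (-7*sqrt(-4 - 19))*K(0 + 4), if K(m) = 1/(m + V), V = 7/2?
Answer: -14*I*sqrt(23)/15 ≈ -4.4761*I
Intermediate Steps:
V = 7/2 (V = 7*(1/2) = 7/2 ≈ 3.5000)
K(m) = 1/(7/2 + m) (K(m) = 1/(m + 7/2) = 1/(7/2 + m))
(-7*sqrt(-4 - 19))*K(0 + 4) = (-7*sqrt(-4 - 19))*(2/(7 + 2*(0 + 4))) = (-7*I*sqrt(23))*(2/(7 + 2*4)) = (-7*I*sqrt(23))*(2/(7 + 8)) = (-7*I*sqrt(23))*(2/15) = (-7*I*sqrt(23))*(2*(1/15)) = -7*I*sqrt(23)*(2/15) = -14*I*sqrt(23)/15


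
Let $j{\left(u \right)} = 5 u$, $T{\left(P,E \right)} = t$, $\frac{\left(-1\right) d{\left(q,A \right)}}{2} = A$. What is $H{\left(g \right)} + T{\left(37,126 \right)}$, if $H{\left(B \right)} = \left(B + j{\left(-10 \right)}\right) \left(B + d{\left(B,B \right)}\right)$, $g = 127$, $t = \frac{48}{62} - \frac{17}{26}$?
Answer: $- \frac{7881777}{806} \approx -9778.9$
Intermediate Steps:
$t = \frac{97}{806}$ ($t = 48 \cdot \frac{1}{62} - \frac{17}{26} = \frac{24}{31} - \frac{17}{26} = \frac{97}{806} \approx 0.12035$)
$d{\left(q,A \right)} = - 2 A$
$T{\left(P,E \right)} = \frac{97}{806}$
$H{\left(B \right)} = - B \left(-50 + B\right)$ ($H{\left(B \right)} = \left(B + 5 \left(-10\right)\right) \left(B - 2 B\right) = \left(B - 50\right) \left(- B\right) = \left(-50 + B\right) \left(- B\right) = - B \left(-50 + B\right)$)
$H{\left(g \right)} + T{\left(37,126 \right)} = 127 \left(50 - 127\right) + \frac{97}{806} = 127 \left(-77\right) + \frac{97}{806} = -9779 + \frac{97}{806} = - \frac{7881777}{806}$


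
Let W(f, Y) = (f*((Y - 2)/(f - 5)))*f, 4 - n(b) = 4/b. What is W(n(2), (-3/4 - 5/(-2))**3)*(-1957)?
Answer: 420755/48 ≈ 8765.7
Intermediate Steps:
n(b) = 4 - 4/b
W(f, Y) = f**2*(-2 + Y)/(-5 + f) (W(f, Y) = (f*((-2 + Y)/(-5 + f)))*f = (f*(-2 + Y)/(-5 + f))*f = f**2*(-2 + Y)/(-5 + f))
W(n(2), (-3/4 - 5/(-2))**3)*(-1957) = ((4 - 4/2)**2*(-2 + (-3/4 - 5/(-2))**3)/(-5 + (4 - 4/2)))*(-1957) = ((4 - 4*1/2)**2*(-2 + (-3*1/4 - 5*(-1/2))**3)/(-5 + (4 - 4*1/2)))*(-1957) = ((4 - 2)**2*(-2 + (-3/4 + 5/2)**3)/(-5 + (4 - 2)))*(-1957) = (2**2*(-2 + (7/4)**3)/(-5 + 2))*(-1957) = (4*(-2 + 343/64)/(-3))*(-1957) = (4*(-1/3)*(215/64))*(-1957) = -215/48*(-1957) = 420755/48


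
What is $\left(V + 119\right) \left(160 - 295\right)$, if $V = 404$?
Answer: $-70605$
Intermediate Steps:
$\left(V + 119\right) \left(160 - 295\right) = \left(404 + 119\right) \left(160 - 295\right) = 523 \left(-135\right) = -70605$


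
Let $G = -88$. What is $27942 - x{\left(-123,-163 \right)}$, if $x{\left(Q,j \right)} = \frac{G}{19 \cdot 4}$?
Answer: $\frac{530920}{19} \approx 27943.0$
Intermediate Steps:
$x{\left(Q,j \right)} = - \frac{22}{19}$ ($x{\left(Q,j \right)} = - \frac{88}{19 \cdot 4} = - \frac{88}{76} = \left(-88\right) \frac{1}{76} = - \frac{22}{19}$)
$27942 - x{\left(-123,-163 \right)} = 27942 - - \frac{22}{19} = 27942 + \frac{22}{19} = \frac{530920}{19}$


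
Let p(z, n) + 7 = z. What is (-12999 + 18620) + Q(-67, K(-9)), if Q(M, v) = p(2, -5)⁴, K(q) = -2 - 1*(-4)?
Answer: 6246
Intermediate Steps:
K(q) = 2 (K(q) = -2 + 4 = 2)
p(z, n) = -7 + z
Q(M, v) = 625 (Q(M, v) = (-7 + 2)⁴ = (-5)⁴ = 625)
(-12999 + 18620) + Q(-67, K(-9)) = (-12999 + 18620) + 625 = 5621 + 625 = 6246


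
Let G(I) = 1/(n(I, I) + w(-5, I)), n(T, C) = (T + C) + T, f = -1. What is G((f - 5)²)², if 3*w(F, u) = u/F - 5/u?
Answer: 291600/3248886001 ≈ 8.9754e-5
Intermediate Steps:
n(T, C) = C + 2*T (n(T, C) = (C + T) + T = C + 2*T)
w(F, u) = -5/(3*u) + u/(3*F) (w(F, u) = (u/F - 5/u)/3 = (-5/u + u/F)/3 = -5/(3*u) + u/(3*F))
G(I) = 1/(-5/(3*I) + 44*I/15) (G(I) = 1/((I + 2*I) + (-5/(3*I) + (⅓)*I/(-5))) = 1/(3*I + (-5/(3*I) + (⅓)*I*(-⅕))) = 1/(3*I + (-5/(3*I) - I/15)) = 1/(-5/(3*I) + 44*I/15))
G((f - 5)²)² = (15*(-1 - 5)²/(-25 + 44*((-1 - 5)²)²))² = (15*(-6)²/(-25 + 44*((-6)²)²))² = (15*36/(-25 + 44*36²))² = (15*36/(-25 + 44*1296))² = (15*36/(-25 + 57024))² = (15*36/56999)² = (15*36*(1/56999))² = (540/56999)² = 291600/3248886001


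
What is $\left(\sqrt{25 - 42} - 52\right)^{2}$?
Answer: $\left(52 - i \sqrt{17}\right)^{2} \approx 2687.0 - 428.8 i$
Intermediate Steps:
$\left(\sqrt{25 - 42} - 52\right)^{2} = \left(\sqrt{-17} - 52\right)^{2} = \left(i \sqrt{17} - 52\right)^{2} = \left(-52 + i \sqrt{17}\right)^{2}$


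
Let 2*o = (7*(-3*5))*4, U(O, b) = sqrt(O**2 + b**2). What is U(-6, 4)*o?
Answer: -420*sqrt(13) ≈ -1514.3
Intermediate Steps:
o = -210 (o = ((7*(-3*5))*4)/2 = ((7*(-15))*4)/2 = (-105*4)/2 = (1/2)*(-420) = -210)
U(-6, 4)*o = sqrt((-6)**2 + 4**2)*(-210) = sqrt(36 + 16)*(-210) = sqrt(52)*(-210) = (2*sqrt(13))*(-210) = -420*sqrt(13)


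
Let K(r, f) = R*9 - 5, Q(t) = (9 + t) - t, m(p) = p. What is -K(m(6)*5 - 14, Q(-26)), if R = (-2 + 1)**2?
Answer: -4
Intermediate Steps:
R = 1 (R = (-1)**2 = 1)
Q(t) = 9
K(r, f) = 4 (K(r, f) = 1*9 - 5 = 9 - 5 = 4)
-K(m(6)*5 - 14, Q(-26)) = -1*4 = -4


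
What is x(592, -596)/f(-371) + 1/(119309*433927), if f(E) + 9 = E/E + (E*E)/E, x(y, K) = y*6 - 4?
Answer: -183684914579385/19621359251897 ≈ -9.3615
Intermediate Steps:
x(y, K) = -4 + 6*y (x(y, K) = 6*y - 4 = -4 + 6*y)
f(E) = -8 + E (f(E) = -9 + (E/E + (E*E)/E) = -9 + (1 + E**2/E) = -9 + (1 + E) = -8 + E)
x(592, -596)/f(-371) + 1/(119309*433927) = (-4 + 6*592)/(-8 - 371) + 1/(119309*433927) = (-4 + 3552)/(-379) + (1/119309)*(1/433927) = 3548*(-1/379) + 1/51771396443 = -3548/379 + 1/51771396443 = -183684914579385/19621359251897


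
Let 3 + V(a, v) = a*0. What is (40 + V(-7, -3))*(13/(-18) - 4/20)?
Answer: -3071/90 ≈ -34.122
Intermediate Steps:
V(a, v) = -3 (V(a, v) = -3 + a*0 = -3 + 0 = -3)
(40 + V(-7, -3))*(13/(-18) - 4/20) = (40 - 3)*(13/(-18) - 4/20) = 37*(13*(-1/18) - 4*1/20) = 37*(-13/18 - ⅕) = 37*(-83/90) = -3071/90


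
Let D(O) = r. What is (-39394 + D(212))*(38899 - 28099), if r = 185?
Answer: -423457200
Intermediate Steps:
D(O) = 185
(-39394 + D(212))*(38899 - 28099) = (-39394 + 185)*(38899 - 28099) = -39209*10800 = -423457200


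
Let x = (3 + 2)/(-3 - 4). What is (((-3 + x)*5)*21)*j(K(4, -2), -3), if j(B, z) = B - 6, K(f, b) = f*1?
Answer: 780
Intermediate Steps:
K(f, b) = f
j(B, z) = -6 + B
x = -5/7 (x = 5/(-7) = 5*(-1/7) = -5/7 ≈ -0.71429)
(((-3 + x)*5)*21)*j(K(4, -2), -3) = (((-3 - 5/7)*5)*21)*(-6 + 4) = (-26/7*5*21)*(-2) = -130/7*21*(-2) = -390*(-2) = 780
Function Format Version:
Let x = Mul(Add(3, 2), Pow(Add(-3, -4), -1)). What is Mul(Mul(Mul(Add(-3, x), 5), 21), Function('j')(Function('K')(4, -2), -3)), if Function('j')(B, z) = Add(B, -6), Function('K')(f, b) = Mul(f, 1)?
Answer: 780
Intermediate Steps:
Function('K')(f, b) = f
Function('j')(B, z) = Add(-6, B)
x = Rational(-5, 7) (x = Mul(5, Pow(-7, -1)) = Mul(5, Rational(-1, 7)) = Rational(-5, 7) ≈ -0.71429)
Mul(Mul(Mul(Add(-3, x), 5), 21), Function('j')(Function('K')(4, -2), -3)) = Mul(Mul(Mul(Add(-3, Rational(-5, 7)), 5), 21), Add(-6, 4)) = Mul(Mul(Mul(Rational(-26, 7), 5), 21), -2) = Mul(Mul(Rational(-130, 7), 21), -2) = Mul(-390, -2) = 780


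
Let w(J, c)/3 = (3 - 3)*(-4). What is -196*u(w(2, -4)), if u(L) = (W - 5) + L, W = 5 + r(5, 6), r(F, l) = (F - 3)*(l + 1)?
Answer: -2744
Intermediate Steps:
r(F, l) = (1 + l)*(-3 + F) (r(F, l) = (-3 + F)*(1 + l) = (1 + l)*(-3 + F))
W = 19 (W = 5 + (-3 + 5 - 3*6 + 5*6) = 5 + (-3 + 5 - 18 + 30) = 5 + 14 = 19)
w(J, c) = 0 (w(J, c) = 3*((3 - 3)*(-4)) = 3*(0*(-4)) = 3*0 = 0)
u(L) = 14 + L (u(L) = (19 - 5) + L = 14 + L)
-196*u(w(2, -4)) = -196*(14 + 0) = -196*14 = -2744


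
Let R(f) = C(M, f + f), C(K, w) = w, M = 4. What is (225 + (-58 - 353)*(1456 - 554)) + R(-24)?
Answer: -370545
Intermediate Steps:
R(f) = 2*f (R(f) = f + f = 2*f)
(225 + (-58 - 353)*(1456 - 554)) + R(-24) = (225 + (-58 - 353)*(1456 - 554)) + 2*(-24) = (225 - 411*902) - 48 = (225 - 370722) - 48 = -370497 - 48 = -370545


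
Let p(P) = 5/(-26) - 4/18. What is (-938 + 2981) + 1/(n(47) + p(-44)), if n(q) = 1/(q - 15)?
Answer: 2927961/1435 ≈ 2040.4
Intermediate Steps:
n(q) = 1/(-15 + q)
p(P) = -97/234 (p(P) = 5*(-1/26) - 4*1/18 = -5/26 - 2/9 = -97/234)
(-938 + 2981) + 1/(n(47) + p(-44)) = (-938 + 2981) + 1/(1/(-15 + 47) - 97/234) = 2043 + 1/(1/32 - 97/234) = 2043 + 1/(-1435/3744) = 2043 - 3744/1435 = 2927961/1435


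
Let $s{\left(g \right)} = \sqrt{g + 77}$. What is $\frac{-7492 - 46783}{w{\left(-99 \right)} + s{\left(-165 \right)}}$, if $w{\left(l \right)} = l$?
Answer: $\frac{488475}{899} + \frac{108550 i \sqrt{22}}{9889} \approx 543.35 + 51.486 i$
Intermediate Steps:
$s{\left(g \right)} = \sqrt{77 + g}$
$\frac{-7492 - 46783}{w{\left(-99 \right)} + s{\left(-165 \right)}} = \frac{-7492 - 46783}{-99 + \sqrt{77 - 165}} = - \frac{54275}{-99 + \sqrt{-88}} = - \frac{54275}{-99 + 2 i \sqrt{22}}$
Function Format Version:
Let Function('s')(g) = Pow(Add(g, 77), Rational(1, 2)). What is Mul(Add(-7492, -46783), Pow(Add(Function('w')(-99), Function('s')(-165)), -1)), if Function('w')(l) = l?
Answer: Add(Rational(488475, 899), Mul(Rational(108550, 9889), I, Pow(22, Rational(1, 2)))) ≈ Add(543.35, Mul(51.486, I))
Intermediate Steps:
Function('s')(g) = Pow(Add(77, g), Rational(1, 2))
Mul(Add(-7492, -46783), Pow(Add(Function('w')(-99), Function('s')(-165)), -1)) = Mul(Add(-7492, -46783), Pow(Add(-99, Pow(Add(77, -165), Rational(1, 2))), -1)) = Mul(-54275, Pow(Add(-99, Pow(-88, Rational(1, 2))), -1)) = Mul(-54275, Pow(Add(-99, Mul(2, I, Pow(22, Rational(1, 2)))), -1))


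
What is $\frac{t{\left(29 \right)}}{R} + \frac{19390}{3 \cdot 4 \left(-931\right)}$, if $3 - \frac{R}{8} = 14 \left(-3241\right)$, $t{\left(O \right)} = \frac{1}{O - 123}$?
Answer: $- \frac{23630526919}{13615278096} \approx -1.7356$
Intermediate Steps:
$t{\left(O \right)} = \frac{1}{-123 + O}$
$R = 363016$ ($R = 24 - 8 \cdot 14 \left(-3241\right) = 24 - -362992 = 24 + 362992 = 363016$)
$\frac{t{\left(29 \right)}}{R} + \frac{19390}{3 \cdot 4 \left(-931\right)} = \frac{1}{\left(-123 + 29\right) 363016} + \frac{19390}{3 \cdot 4 \left(-931\right)} = \frac{1}{-94} \cdot \frac{1}{363016} + \frac{19390}{12 \left(-931\right)} = \left(- \frac{1}{94}\right) \frac{1}{363016} + \frac{19390}{-11172} = - \frac{1}{34123504} + 19390 \left(- \frac{1}{11172}\right) = - \frac{1}{34123504} - \frac{1385}{798} = - \frac{23630526919}{13615278096}$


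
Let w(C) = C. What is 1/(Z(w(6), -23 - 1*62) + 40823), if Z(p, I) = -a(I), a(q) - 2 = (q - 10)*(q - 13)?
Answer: 1/31511 ≈ 3.1735e-5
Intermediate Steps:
a(q) = 2 + (-13 + q)*(-10 + q) (a(q) = 2 + (q - 10)*(q - 13) = 2 + (-10 + q)*(-13 + q) = 2 + (-13 + q)*(-10 + q))
Z(p, I) = -132 - I² + 23*I (Z(p, I) = -(132 + I² - 23*I) = -132 - I² + 23*I)
1/(Z(w(6), -23 - 1*62) + 40823) = 1/((-132 - (-23 - 1*62)² + 23*(-23 - 1*62)) + 40823) = 1/((-132 - (-23 - 62)² + 23*(-23 - 62)) + 40823) = 1/((-132 - 1*(-85)² + 23*(-85)) + 40823) = 1/((-132 - 1*7225 - 1955) + 40823) = 1/((-132 - 7225 - 1955) + 40823) = 1/(-9312 + 40823) = 1/31511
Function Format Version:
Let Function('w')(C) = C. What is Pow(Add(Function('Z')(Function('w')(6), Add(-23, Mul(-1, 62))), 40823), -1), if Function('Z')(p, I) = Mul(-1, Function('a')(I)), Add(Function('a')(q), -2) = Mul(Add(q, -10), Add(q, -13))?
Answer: Rational(1, 31511) ≈ 3.1735e-5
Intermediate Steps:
Function('a')(q) = Add(2, Mul(Add(-13, q), Add(-10, q))) (Function('a')(q) = Add(2, Mul(Add(q, -10), Add(q, -13))) = Add(2, Mul(Add(-10, q), Add(-13, q))) = Add(2, Mul(Add(-13, q), Add(-10, q))))
Function('Z')(p, I) = Add(-132, Mul(-1, Pow(I, 2)), Mul(23, I)) (Function('Z')(p, I) = Mul(-1, Add(132, Pow(I, 2), Mul(-23, I))) = Add(-132, Mul(-1, Pow(I, 2)), Mul(23, I)))
Pow(Add(Function('Z')(Function('w')(6), Add(-23, Mul(-1, 62))), 40823), -1) = Pow(Add(Add(-132, Mul(-1, Pow(Add(-23, Mul(-1, 62)), 2)), Mul(23, Add(-23, Mul(-1, 62)))), 40823), -1) = Pow(Add(Add(-132, Mul(-1, Pow(Add(-23, -62), 2)), Mul(23, Add(-23, -62))), 40823), -1) = Pow(Add(Add(-132, Mul(-1, Pow(-85, 2)), Mul(23, -85)), 40823), -1) = Pow(Add(Add(-132, Mul(-1, 7225), -1955), 40823), -1) = Pow(Add(Add(-132, -7225, -1955), 40823), -1) = Pow(Add(-9312, 40823), -1) = Pow(31511, -1) = Rational(1, 31511)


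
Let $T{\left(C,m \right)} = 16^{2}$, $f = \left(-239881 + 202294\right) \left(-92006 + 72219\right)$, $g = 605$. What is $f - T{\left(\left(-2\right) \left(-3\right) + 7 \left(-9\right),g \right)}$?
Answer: $743733713$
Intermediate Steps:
$f = 743733969$ ($f = \left(-37587\right) \left(-19787\right) = 743733969$)
$T{\left(C,m \right)} = 256$
$f - T{\left(\left(-2\right) \left(-3\right) + 7 \left(-9\right),g \right)} = 743733969 - 256 = 743733713$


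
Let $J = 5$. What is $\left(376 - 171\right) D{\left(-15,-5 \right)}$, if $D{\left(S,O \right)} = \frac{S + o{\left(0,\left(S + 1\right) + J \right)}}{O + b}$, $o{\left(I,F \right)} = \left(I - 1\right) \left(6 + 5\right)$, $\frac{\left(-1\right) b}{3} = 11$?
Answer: $\frac{2665}{19} \approx 140.26$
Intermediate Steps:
$b = -33$ ($b = \left(-3\right) 11 = -33$)
$o{\left(I,F \right)} = -11 + 11 I$ ($o{\left(I,F \right)} = \left(-1 + I\right) 11 = -11 + 11 I$)
$D{\left(S,O \right)} = \frac{-11 + S}{-33 + O}$ ($D{\left(S,O \right)} = \frac{S + \left(-11 + 11 \cdot 0\right)}{O - 33} = \frac{S + \left(-11 + 0\right)}{-33 + O} = \frac{S - 11}{-33 + O} = \frac{-11 + S}{-33 + O}$)
$\left(376 - 171\right) D{\left(-15,-5 \right)} = \left(376 - 171\right) \frac{-11 - 15}{-33 - 5} = 205 \frac{1}{-38} \left(-26\right) = 205 \left(\left(- \frac{1}{38}\right) \left(-26\right)\right) = 205 \cdot \frac{13}{19} = \frac{2665}{19}$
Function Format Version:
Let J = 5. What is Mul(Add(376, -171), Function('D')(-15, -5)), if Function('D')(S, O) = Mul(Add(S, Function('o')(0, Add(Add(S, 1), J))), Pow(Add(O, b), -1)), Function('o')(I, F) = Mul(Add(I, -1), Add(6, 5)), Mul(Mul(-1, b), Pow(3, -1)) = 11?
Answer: Rational(2665, 19) ≈ 140.26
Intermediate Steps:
b = -33 (b = Mul(-3, 11) = -33)
Function('o')(I, F) = Add(-11, Mul(11, I)) (Function('o')(I, F) = Mul(Add(-1, I), 11) = Add(-11, Mul(11, I)))
Function('D')(S, O) = Mul(Pow(Add(-33, O), -1), Add(-11, S)) (Function('D')(S, O) = Mul(Add(S, Add(-11, Mul(11, 0))), Pow(Add(O, -33), -1)) = Mul(Add(S, Add(-11, 0)), Pow(Add(-33, O), -1)) = Mul(Add(S, -11), Pow(Add(-33, O), -1)) = Mul(Add(-11, S), Pow(Add(-33, O), -1)) = Mul(Pow(Add(-33, O), -1), Add(-11, S)))
Mul(Add(376, -171), Function('D')(-15, -5)) = Mul(Add(376, -171), Mul(Pow(Add(-33, -5), -1), Add(-11, -15))) = Mul(205, Mul(Pow(-38, -1), -26)) = Mul(205, Mul(Rational(-1, 38), -26)) = Mul(205, Rational(13, 19)) = Rational(2665, 19)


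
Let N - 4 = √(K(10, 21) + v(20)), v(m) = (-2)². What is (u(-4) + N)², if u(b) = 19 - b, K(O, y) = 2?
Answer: (27 + √6)² ≈ 867.27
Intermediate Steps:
v(m) = 4
N = 4 + √6 (N = 4 + √(2 + 4) = 4 + √6 ≈ 6.4495)
(u(-4) + N)² = ((19 - 1*(-4)) + (4 + √6))² = ((19 + 4) + (4 + √6))² = (23 + (4 + √6))² = (27 + √6)²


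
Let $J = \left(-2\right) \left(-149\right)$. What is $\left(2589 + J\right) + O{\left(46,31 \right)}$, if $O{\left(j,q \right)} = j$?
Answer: $2933$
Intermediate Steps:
$J = 298$
$\left(2589 + J\right) + O{\left(46,31 \right)} = \left(2589 + 298\right) + 46 = 2887 + 46 = 2933$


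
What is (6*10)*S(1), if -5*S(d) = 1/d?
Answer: -12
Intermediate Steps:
S(d) = -1/(5*d)
(6*10)*S(1) = (6*10)*(-1/5/1) = 60*(-1/5*1) = 60*(-1/5) = -12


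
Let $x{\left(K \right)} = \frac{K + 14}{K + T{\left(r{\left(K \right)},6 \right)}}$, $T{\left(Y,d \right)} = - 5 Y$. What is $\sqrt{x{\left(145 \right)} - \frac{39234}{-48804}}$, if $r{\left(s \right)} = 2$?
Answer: $\frac{\sqrt{602046310}}{17430} \approx 1.4077$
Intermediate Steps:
$x{\left(K \right)} = \frac{14 + K}{-10 + K}$ ($x{\left(K \right)} = \frac{K + 14}{K - 10} = \frac{14 + K}{K - 10} = \frac{14 + K}{-10 + K}$)
$\sqrt{x{\left(145 \right)} - \frac{39234}{-48804}} = \sqrt{\frac{14 + 145}{-10 + 145} - \frac{39234}{-48804}} = \sqrt{\frac{1}{135} \cdot 159 - - \frac{6539}{8134}} = \sqrt{\frac{1}{135} \cdot 159 + \frac{6539}{8134}} = \sqrt{\frac{53}{45} + \frac{6539}{8134}} = \sqrt{\frac{725357}{366030}} = \frac{\sqrt{602046310}}{17430}$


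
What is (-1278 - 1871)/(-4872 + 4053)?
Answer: 3149/819 ≈ 3.8449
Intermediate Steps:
(-1278 - 1871)/(-4872 + 4053) = -3149/(-819) = -3149*(-1/819) = 3149/819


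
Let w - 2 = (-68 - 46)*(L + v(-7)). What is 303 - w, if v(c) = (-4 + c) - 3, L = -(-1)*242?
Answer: 26293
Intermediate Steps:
L = 242 (L = -1*(-242) = 242)
v(c) = -7 + c
w = -25990 (w = 2 + (-68 - 46)*(242 + (-7 - 7)) = 2 - 114*(242 - 14) = 2 - 114*228 = 2 - 25992 = -25990)
303 - w = 303 - 1*(-25990) = 303 + 25990 = 26293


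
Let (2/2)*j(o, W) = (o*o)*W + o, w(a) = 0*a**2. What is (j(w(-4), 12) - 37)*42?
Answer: -1554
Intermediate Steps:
w(a) = 0
j(o, W) = o + W*o**2 (j(o, W) = (o*o)*W + o = o**2*W + o = W*o**2 + o = o + W*o**2)
(j(w(-4), 12) - 37)*42 = (0*(1 + 12*0) - 37)*42 = (0*(1 + 0) - 37)*42 = (0*1 - 37)*42 = (0 - 37)*42 = -37*42 = -1554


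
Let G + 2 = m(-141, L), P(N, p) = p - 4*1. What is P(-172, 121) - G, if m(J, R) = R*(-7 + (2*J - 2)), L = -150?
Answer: -43531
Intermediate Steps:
P(N, p) = -4 + p (P(N, p) = p - 4 = -4 + p)
m(J, R) = R*(-9 + 2*J) (m(J, R) = R*(-7 + (-2 + 2*J)) = R*(-9 + 2*J))
G = 43648 (G = -2 - 150*(-9 + 2*(-141)) = -2 - 150*(-9 - 282) = -2 - 150*(-291) = -2 + 43650 = 43648)
P(-172, 121) - G = (-4 + 121) - 1*43648 = 117 - 43648 = -43531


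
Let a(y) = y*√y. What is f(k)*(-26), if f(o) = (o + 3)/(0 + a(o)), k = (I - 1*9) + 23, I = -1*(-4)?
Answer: -91*√2/18 ≈ -7.1496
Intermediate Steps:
a(y) = y^(3/2)
I = 4
k = 18 (k = (4 - 1*9) + 23 = (4 - 9) + 23 = -5 + 23 = 18)
f(o) = (3 + o)/o^(3/2) (f(o) = (o + 3)/(0 + o^(3/2)) = (3 + o)/(o^(3/2)) = (3 + o)/o^(3/2))
f(k)*(-26) = ((3 + 18)/18^(3/2))*(-26) = ((√2/108)*21)*(-26) = (7*√2/36)*(-26) = -91*√2/18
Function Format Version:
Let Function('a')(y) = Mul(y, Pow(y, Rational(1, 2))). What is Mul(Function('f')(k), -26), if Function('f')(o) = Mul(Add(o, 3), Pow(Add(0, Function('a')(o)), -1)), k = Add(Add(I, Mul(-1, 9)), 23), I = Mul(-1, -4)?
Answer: Mul(Rational(-91, 18), Pow(2, Rational(1, 2))) ≈ -7.1496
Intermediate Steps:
Function('a')(y) = Pow(y, Rational(3, 2))
I = 4
k = 18 (k = Add(Add(4, Mul(-1, 9)), 23) = Add(Add(4, -9), 23) = Add(-5, 23) = 18)
Function('f')(o) = Mul(Pow(o, Rational(-3, 2)), Add(3, o)) (Function('f')(o) = Mul(Add(o, 3), Pow(Add(0, Pow(o, Rational(3, 2))), -1)) = Mul(Add(3, o), Pow(Pow(o, Rational(3, 2)), -1)) = Mul(Add(3, o), Pow(o, Rational(-3, 2))) = Mul(Pow(o, Rational(-3, 2)), Add(3, o)))
Mul(Function('f')(k), -26) = Mul(Mul(Pow(18, Rational(-3, 2)), Add(3, 18)), -26) = Mul(Mul(Mul(Rational(1, 108), Pow(2, Rational(1, 2))), 21), -26) = Mul(Mul(Rational(7, 36), Pow(2, Rational(1, 2))), -26) = Mul(Rational(-91, 18), Pow(2, Rational(1, 2)))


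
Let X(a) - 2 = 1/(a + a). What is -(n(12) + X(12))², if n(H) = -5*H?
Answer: -1934881/576 ≈ -3359.2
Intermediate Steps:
X(a) = 2 + 1/(2*a) (X(a) = 2 + 1/(a + a) = 2 + 1/(2*a))
-(n(12) + X(12))² = -(-5*12 + (2 + (½)/12))² = -(-60 + (2 + (½)*(1/12)))² = -(-60 + (2 + 1/24))² = -(-60 + 49/24)² = -(-1391/24)² = -1*1934881/576 = -1934881/576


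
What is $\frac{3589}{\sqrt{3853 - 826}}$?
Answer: $\frac{3589 \sqrt{3027}}{3027} \approx 65.233$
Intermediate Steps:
$\frac{3589}{\sqrt{3853 - 826}} = \frac{3589}{\sqrt{3027}} = 3589 \frac{\sqrt{3027}}{3027} = \frac{3589 \sqrt{3027}}{3027}$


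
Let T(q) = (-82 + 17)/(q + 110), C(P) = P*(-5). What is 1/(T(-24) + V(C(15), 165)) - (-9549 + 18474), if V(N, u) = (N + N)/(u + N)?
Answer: -5578383/625 ≈ -8925.4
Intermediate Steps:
C(P) = -5*P
V(N, u) = 2*N/(N + u) (V(N, u) = (2*N)/(N + u) = 2*N/(N + u))
T(q) = -65/(110 + q)
1/(T(-24) + V(C(15), 165)) - (-9549 + 18474) = 1/(-65/(110 - 24) + 2*(-5*15)/(-5*15 + 165)) - (-9549 + 18474) = 1/(-65/86 + 2*(-75)/(-75 + 165)) - 1*8925 = 1/(-65*1/86 + 2*(-75)/90) - 8925 = 1/(-65/86 + 2*(-75)*(1/90)) - 8925 = 1/(-65/86 - 5/3) - 8925 = 1/(-625/258) - 8925 = -258/625 - 8925 = -5578383/625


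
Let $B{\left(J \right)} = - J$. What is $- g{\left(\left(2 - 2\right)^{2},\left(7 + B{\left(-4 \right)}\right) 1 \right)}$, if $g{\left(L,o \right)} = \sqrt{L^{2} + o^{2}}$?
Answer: $-11$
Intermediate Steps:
$- g{\left(\left(2 - 2\right)^{2},\left(7 + B{\left(-4 \right)}\right) 1 \right)} = - \sqrt{\left(\left(2 - 2\right)^{2}\right)^{2} + \left(\left(7 - -4\right) 1\right)^{2}} = - \sqrt{\left(0^{2}\right)^{2} + \left(\left(7 + 4\right) 1\right)^{2}} = - \sqrt{0^{2} + \left(11 \cdot 1\right)^{2}} = - \sqrt{0 + 11^{2}} = - \sqrt{0 + 121} = - \sqrt{121} = \left(-1\right) 11 = -11$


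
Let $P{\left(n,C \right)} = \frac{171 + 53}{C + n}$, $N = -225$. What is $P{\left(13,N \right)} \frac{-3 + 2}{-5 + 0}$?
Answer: $- \frac{56}{265} \approx -0.21132$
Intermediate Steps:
$P{\left(n,C \right)} = \frac{224}{C + n}$
$P{\left(13,N \right)} \frac{-3 + 2}{-5 + 0} = \frac{224}{-225 + 13} \frac{-3 + 2}{-5 + 0} = \frac{224}{-212} \left(- \frac{1}{-5}\right) = 224 \left(- \frac{1}{212}\right) \left(\left(-1\right) \left(- \frac{1}{5}\right)\right) = \left(- \frac{56}{53}\right) \frac{1}{5} = - \frac{56}{265}$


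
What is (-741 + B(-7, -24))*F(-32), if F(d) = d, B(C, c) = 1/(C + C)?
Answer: 166000/7 ≈ 23714.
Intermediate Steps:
B(C, c) = 1/(2*C)
(-741 + B(-7, -24))*F(-32) = (-741 + (1/2)/(-7))*(-32) = (-741 + (1/2)*(-1/7))*(-32) = (-741 - 1/14)*(-32) = -10375/14*(-32) = 166000/7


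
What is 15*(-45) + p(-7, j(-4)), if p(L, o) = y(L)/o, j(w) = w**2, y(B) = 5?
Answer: -10795/16 ≈ -674.69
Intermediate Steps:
p(L, o) = 5/o
15*(-45) + p(-7, j(-4)) = 15*(-45) + 5/((-4)**2) = -675 + 5/16 = -10795/16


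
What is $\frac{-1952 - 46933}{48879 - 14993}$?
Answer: $- \frac{48885}{33886} \approx -1.4426$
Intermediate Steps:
$\frac{-1952 - 46933}{48879 - 14993} = - \frac{48885}{33886}$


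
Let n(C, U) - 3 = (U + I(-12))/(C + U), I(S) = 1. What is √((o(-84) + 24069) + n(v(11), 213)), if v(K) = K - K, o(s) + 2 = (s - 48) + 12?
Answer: 2*√271658283/213 ≈ 154.76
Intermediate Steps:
o(s) = -38 + s (o(s) = -2 + ((s - 48) + 12) = -2 + ((-48 + s) + 12) = -2 + (-36 + s) = -38 + s)
v(K) = 0
n(C, U) = 3 + (1 + U)/(C + U) (n(C, U) = 3 + (U + 1)/(C + U) = 3 + (1 + U)/(C + U))
√((o(-84) + 24069) + n(v(11), 213)) = √(((-38 - 84) + 24069) + (1 + 3*0 + 4*213)/(0 + 213)) = √((-122 + 24069) + (1 + 0 + 852)/213) = √(23947 + (1/213)*853) = √(23947 + 853/213) = √(5101564/213) = 2*√271658283/213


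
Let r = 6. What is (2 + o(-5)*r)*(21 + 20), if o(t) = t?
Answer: -1148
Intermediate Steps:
(2 + o(-5)*r)*(21 + 20) = (2 - 5*6)*(21 + 20) = (2 - 30)*41 = -28*41 = -1148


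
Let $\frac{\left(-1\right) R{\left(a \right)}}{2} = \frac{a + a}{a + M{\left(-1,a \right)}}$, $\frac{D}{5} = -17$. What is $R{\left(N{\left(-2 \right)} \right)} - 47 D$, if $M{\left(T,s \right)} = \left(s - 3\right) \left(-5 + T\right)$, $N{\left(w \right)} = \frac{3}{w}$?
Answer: $\frac{67919}{17} \approx 3995.2$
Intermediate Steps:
$D = -85$ ($D = 5 \left(-17\right) = -85$)
$M{\left(T,s \right)} = \left(-5 + T\right) \left(-3 + s\right)$ ($M{\left(T,s \right)} = \left(-3 + s\right) \left(-5 + T\right) = \left(-5 + T\right) \left(-3 + s\right)$)
$R{\left(a \right)} = - \frac{4 a}{18 - 5 a}$ ($R{\left(a \right)} = - 2 \frac{a + a}{a - \left(-18 + 6 a\right)} = - 2 \frac{2 a}{a + \left(15 - 5 a + 3 - a\right)} = - 2 \frac{2 a}{a - \left(-18 + 6 a\right)} = - 2 \frac{2 a}{18 - 5 a} = - \frac{4 a}{18 - 5 a}$)
$R{\left(N{\left(-2 \right)} \right)} - 47 D = \frac{4 \frac{3}{-2}}{-18 + 5 \frac{3}{-2}} - -3995 = \frac{4 \cdot 3 \left(- \frac{1}{2}\right)}{-18 + 5 \cdot 3 \left(- \frac{1}{2}\right)} + 3995 = 4 \left(- \frac{3}{2}\right) \frac{1}{-18 + 5 \left(- \frac{3}{2}\right)} + 3995 = 4 \left(- \frac{3}{2}\right) \frac{1}{-18 - \frac{15}{2}} + 3995 = 4 \left(- \frac{3}{2}\right) \frac{1}{- \frac{51}{2}} + 3995 = 4 \left(- \frac{3}{2}\right) \left(- \frac{2}{51}\right) + 3995 = \frac{4}{17} + 3995 = \frac{67919}{17}$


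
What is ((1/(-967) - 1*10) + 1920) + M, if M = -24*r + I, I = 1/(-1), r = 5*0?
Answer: 1846002/967 ≈ 1909.0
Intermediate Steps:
r = 0
I = -1
M = -1 (M = -24*0 - 1 = 0 - 1 = -1)
((1/(-967) - 1*10) + 1920) + M = ((1/(-967) - 1*10) + 1920) - 1 = ((-1/967 - 10) + 1920) - 1 = (-9671/967 + 1920) - 1 = 1846969/967 - 1 = 1846002/967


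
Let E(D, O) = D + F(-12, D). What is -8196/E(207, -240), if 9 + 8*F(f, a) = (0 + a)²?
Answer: -1366/927 ≈ -1.4736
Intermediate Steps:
F(f, a) = -9/8 + a²/8 (F(f, a) = -9/8 + (0 + a)²/8 = -9/8 + a²/8)
E(D, O) = -9/8 + D + D²/8 (E(D, O) = D + (-9/8 + D²/8) = -9/8 + D + D²/8)
-8196/E(207, -240) = -8196/(-9/8 + 207 + (⅛)*207²) = -8196/(-9/8 + 207 + (⅛)*42849) = -8196/(-9/8 + 207 + 42849/8) = -8196/5562 = -8196*1/5562 = -1366/927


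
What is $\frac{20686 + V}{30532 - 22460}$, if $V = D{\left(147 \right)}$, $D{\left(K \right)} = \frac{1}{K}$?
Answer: $\frac{3040843}{1186584} \approx 2.5627$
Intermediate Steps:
$V = \frac{1}{147} \approx 0.0068027$
$\frac{20686 + V}{30532 - 22460} = \frac{20686 + \frac{1}{147}}{30532 - 22460} = \frac{3040843}{147 \cdot 8072} = \frac{3040843}{147} \cdot \frac{1}{8072} = \frac{3040843}{1186584}$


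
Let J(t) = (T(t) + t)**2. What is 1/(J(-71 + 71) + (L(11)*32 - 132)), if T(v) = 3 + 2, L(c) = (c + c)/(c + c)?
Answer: -1/75 ≈ -0.013333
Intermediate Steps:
L(c) = 1 (L(c) = (2*c)/((2*c)) = (2*c)*(1/(2*c)) = 1)
T(v) = 5
J(t) = (5 + t)**2
1/(J(-71 + 71) + (L(11)*32 - 132)) = 1/((5 + (-71 + 71))**2 + (1*32 - 132)) = 1/((5 + 0)**2 + (32 - 132)) = 1/(5**2 - 100) = 1/(25 - 100) = 1/(-75) = -1/75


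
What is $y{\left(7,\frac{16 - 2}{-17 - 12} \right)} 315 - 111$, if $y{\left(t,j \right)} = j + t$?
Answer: $\frac{56316}{29} \approx 1941.9$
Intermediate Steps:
$y{\left(7,\frac{16 - 2}{-17 - 12} \right)} 315 - 111 = \left(\frac{16 - 2}{-17 - 12} + 7\right) 315 - 111 = \left(\frac{14}{-29} + 7\right) 315 - 111 = \left(14 \left(- \frac{1}{29}\right) + 7\right) 315 - 111 = \left(- \frac{14}{29} + 7\right) 315 - 111 = \frac{189}{29} \cdot 315 - 111 = \frac{59535}{29} - 111 = \frac{56316}{29}$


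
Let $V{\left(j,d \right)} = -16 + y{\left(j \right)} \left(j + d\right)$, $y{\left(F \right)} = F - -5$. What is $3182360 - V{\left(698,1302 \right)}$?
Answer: $1776376$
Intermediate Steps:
$y{\left(F \right)} = 5 + F$ ($y{\left(F \right)} = F + 5 = 5 + F$)
$V{\left(j,d \right)} = -16 + \left(5 + j\right) \left(d + j\right)$ ($V{\left(j,d \right)} = -16 + \left(5 + j\right) \left(j + d\right) = -16 + \left(5 + j\right) \left(d + j\right)$)
$3182360 - V{\left(698,1302 \right)} = 3182360 - \left(-16 + 1302 \left(5 + 698\right) + 698 \left(5 + 698\right)\right) = 3182360 - \left(-16 + 1302 \cdot 703 + 698 \cdot 703\right) = 3182360 - \left(-16 + 915306 + 490694\right) = 3182360 - 1405984 = 1776376$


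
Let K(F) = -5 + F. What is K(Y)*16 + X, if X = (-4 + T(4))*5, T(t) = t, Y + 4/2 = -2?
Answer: -144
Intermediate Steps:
Y = -4 (Y = -2 - 2 = -4)
X = 0 (X = (-4 + 4)*5 = 0*5 = 0)
K(Y)*16 + X = (-5 - 4)*16 + 0 = -9*16 + 0 = -144 + 0 = -144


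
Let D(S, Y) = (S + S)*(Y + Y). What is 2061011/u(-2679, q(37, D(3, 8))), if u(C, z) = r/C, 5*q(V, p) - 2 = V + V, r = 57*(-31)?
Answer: 96867517/31 ≈ 3.1248e+6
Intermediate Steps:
r = -1767
D(S, Y) = 4*S*Y (D(S, Y) = (2*S)*(2*Y) = 4*S*Y)
q(V, p) = 2/5 + 2*V/5 (q(V, p) = 2/5 + (V + V)/5 = 2/5 + (2*V)/5 = 2/5 + 2*V/5)
u(C, z) = -1767/C
2061011/u(-2679, q(37, D(3, 8))) = 2061011/((-1767/(-2679))) = 2061011/((-1767*(-1/2679))) = 2061011/(31/47) = 2061011*(47/31) = 96867517/31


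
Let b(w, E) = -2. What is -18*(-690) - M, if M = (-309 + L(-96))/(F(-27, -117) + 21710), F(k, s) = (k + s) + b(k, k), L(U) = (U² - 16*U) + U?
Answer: 89271511/7188 ≈ 12420.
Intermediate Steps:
L(U) = U² - 15*U
F(k, s) = -2 + k + s (F(k, s) = (k + s) - 2 = -2 + k + s)
M = 3449/7188 (M = (-309 - 96*(-15 - 96))/((-2 - 27 - 117) + 21710) = (-309 - 96*(-111))/(-146 + 21710) = (-309 + 10656)/21564 = 10347*(1/21564) = 3449/7188 ≈ 0.47983)
-18*(-690) - M = -18*(-690) - 1*3449/7188 = 12420 - 3449/7188 = 89271511/7188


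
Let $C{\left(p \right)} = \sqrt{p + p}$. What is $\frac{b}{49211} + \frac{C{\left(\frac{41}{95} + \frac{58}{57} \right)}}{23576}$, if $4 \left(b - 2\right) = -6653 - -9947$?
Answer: $\frac{1651}{98422} + \frac{\sqrt{235410}}{6719160} \approx 0.016847$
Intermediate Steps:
$b = \frac{1651}{2}$ ($b = 2 + \frac{-6653 - -9947}{4} = 2 + \frac{-6653 + 9947}{4} = 2 + \frac{1}{4} \cdot 3294 = 2 + \frac{1647}{2} = \frac{1651}{2} \approx 825.5$)
$C{\left(p \right)} = \sqrt{2} \sqrt{p}$ ($C{\left(p \right)} = \sqrt{2 p} = \sqrt{2} \sqrt{p}$)
$\frac{b}{49211} + \frac{C{\left(\frac{41}{95} + \frac{58}{57} \right)}}{23576} = \frac{1651}{2 \cdot 49211} + \frac{\sqrt{2} \sqrt{\frac{41}{95} + \frac{58}{57}}}{23576} = \frac{1651}{2} \cdot \frac{1}{49211} + \sqrt{2} \sqrt{41 \cdot \frac{1}{95} + 58 \cdot \frac{1}{57}} \cdot \frac{1}{23576} = \frac{1651}{98422} + \sqrt{2} \sqrt{\frac{41}{95} + \frac{58}{57}} \cdot \frac{1}{23576} = \frac{1651}{98422} + \sqrt{2} \sqrt{\frac{413}{285}} \cdot \frac{1}{23576} = \frac{1651}{98422} + \sqrt{2} \frac{\sqrt{117705}}{285} \cdot \frac{1}{23576} = \frac{1651}{98422} + \frac{\sqrt{235410}}{285} \cdot \frac{1}{23576} = \frac{1651}{98422} + \frac{\sqrt{235410}}{6719160}$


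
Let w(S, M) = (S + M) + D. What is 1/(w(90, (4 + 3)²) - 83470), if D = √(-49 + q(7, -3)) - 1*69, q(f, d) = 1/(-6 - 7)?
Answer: -542100/45211140319 - I*√8294/90422280638 ≈ -1.199e-5 - 1.0072e-9*I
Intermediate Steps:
q(f, d) = -1/13 (q(f, d) = 1/(-13) = -1/13)
D = -69 + I*√8294/13 (D = √(-49 - 1/13) - 1*69 = √(-638/13) - 69 = I*√8294/13 - 69 = -69 + I*√8294/13 ≈ -69.0 + 7.0055*I)
w(S, M) = -69 + M + S + I*√8294/13 (w(S, M) = (S + M) + (-69 + I*√8294/13) = (M + S) + (-69 + I*√8294/13) = -69 + M + S + I*√8294/13)
1/(w(90, (4 + 3)²) - 83470) = 1/((-69 + (4 + 3)² + 90 + I*√8294/13) - 83470) = 1/((-69 + 7² + 90 + I*√8294/13) - 83470) = 1/((-69 + 49 + 90 + I*√8294/13) - 83470) = 1/((70 + I*√8294/13) - 83470) = 1/(-83400 + I*√8294/13)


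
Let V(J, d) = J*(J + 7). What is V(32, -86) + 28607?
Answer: 29855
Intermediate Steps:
V(J, d) = J*(7 + J)
V(32, -86) + 28607 = 32*(7 + 32) + 28607 = 32*39 + 28607 = 1248 + 28607 = 29855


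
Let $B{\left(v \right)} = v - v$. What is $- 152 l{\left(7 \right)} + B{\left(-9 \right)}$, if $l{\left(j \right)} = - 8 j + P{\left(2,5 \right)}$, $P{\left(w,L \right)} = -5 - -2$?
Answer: $8968$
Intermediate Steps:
$P{\left(w,L \right)} = -3$ ($P{\left(w,L \right)} = -5 + 2 = -3$)
$l{\left(j \right)} = -3 - 8 j$ ($l{\left(j \right)} = - 8 j - 3 = -3 - 8 j$)
$B{\left(v \right)} = 0$
$- 152 l{\left(7 \right)} + B{\left(-9 \right)} = - 152 \left(-3 - 56\right) + 0 = \left(-152\right) \left(-59\right) + 0 = 8968 + 0 = 8968$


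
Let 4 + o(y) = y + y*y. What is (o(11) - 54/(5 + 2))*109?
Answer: 91778/7 ≈ 13111.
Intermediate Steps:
o(y) = -4 + y + y**2 (o(y) = -4 + (y + y*y) = -4 + (y + y**2) = -4 + y + y**2)
(o(11) - 54/(5 + 2))*109 = ((-4 + 11 + 11**2) - 54/(5 + 2))*109 = ((-4 + 11 + 121) - 54/7)*109 = (128 - 54*1/7)*109 = (128 - 54/7)*109 = (842/7)*109 = 91778/7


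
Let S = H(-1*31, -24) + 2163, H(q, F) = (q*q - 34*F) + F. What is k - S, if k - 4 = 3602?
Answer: -310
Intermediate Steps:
k = 3606 (k = 4 + 3602 = 3606)
H(q, F) = q² - 33*F (H(q, F) = (q² - 34*F) + F = q² - 33*F)
S = 3916 (S = ((-1*31)² - 33*(-24)) + 2163 = ((-31)² + 792) + 2163 = (961 + 792) + 2163 = 1753 + 2163 = 3916)
k - S = 3606 - 1*3916 = 3606 - 3916 = -310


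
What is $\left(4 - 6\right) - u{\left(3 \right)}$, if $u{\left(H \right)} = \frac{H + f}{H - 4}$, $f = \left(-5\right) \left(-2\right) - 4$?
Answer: $7$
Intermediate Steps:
$f = 6$ ($f = 10 - 4 = 6$)
$u{\left(H \right)} = \frac{6 + H}{-4 + H}$ ($u{\left(H \right)} = \frac{H + 6}{H - 4} = \frac{6 + H}{-4 + H}$)
$\left(4 - 6\right) - u{\left(3 \right)} = \left(4 - 6\right) - \frac{6 + 3}{-4 + 3} = \left(4 - 6\right) - \frac{1}{-1} \cdot 9 = -2 - \left(-1\right) 9 = -2 - -9 = -2 + 9 = 7$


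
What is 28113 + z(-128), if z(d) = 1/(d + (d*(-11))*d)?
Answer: 5070235775/180352 ≈ 28113.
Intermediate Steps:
z(d) = 1/(d - 11*d²) (z(d) = 1/(d + (-11*d)*d) = 1/(d - 11*d²))
28113 + z(-128) = 28113 - 1/(-128*(-1 + 11*(-128))) = 28113 - 1*(-1/128)/(-1 - 1408) = 28113 - 1*(-1/128)/(-1409) = 28113 - 1*(-1/128)*(-1/1409) = 28113 - 1/180352 = 5070235775/180352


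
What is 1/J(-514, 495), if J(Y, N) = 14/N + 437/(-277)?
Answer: -137115/212437 ≈ -0.64544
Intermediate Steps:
J(Y, N) = -437/277 + 14/N (J(Y, N) = 14/N + 437*(-1/277) = 14/N - 437/277 = -437/277 + 14/N)
1/J(-514, 495) = 1/(-437/277 + 14/495) = 1/(-212437/137115) = -137115/212437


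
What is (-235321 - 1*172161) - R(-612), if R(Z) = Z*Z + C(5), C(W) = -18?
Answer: -782008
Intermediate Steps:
R(Z) = -18 + Z² (R(Z) = Z*Z - 18 = Z² - 18 = -18 + Z²)
(-235321 - 1*172161) - R(-612) = (-235321 - 1*172161) - (-18 + (-612)²) = (-235321 - 172161) - (-18 + 374544) = -407482 - 1*374526 = -407482 - 374526 = -782008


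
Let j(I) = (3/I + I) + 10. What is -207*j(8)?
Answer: -30429/8 ≈ -3803.6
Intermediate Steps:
j(I) = 10 + I + 3/I (j(I) = (I + 3/I) + 10 = 10 + I + 3/I)
-207*j(8) = -207*(10 + 8 + 3/8) = -207*147/8 = -30429/8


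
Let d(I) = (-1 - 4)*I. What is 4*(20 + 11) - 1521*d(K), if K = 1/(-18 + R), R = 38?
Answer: 2017/4 ≈ 504.25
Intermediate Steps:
K = 1/20 (K = 1/(-18 + 38) = 1/20 ≈ 0.050000)
d(I) = -5*I
4*(20 + 11) - 1521*d(K) = 4*(20 + 11) - (-7605)/20 = 4*31 - 1521*(-¼) = 124 + 1521/4 = 2017/4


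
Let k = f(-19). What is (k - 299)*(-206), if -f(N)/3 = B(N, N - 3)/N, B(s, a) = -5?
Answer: 1173376/19 ≈ 61757.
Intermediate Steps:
f(N) = 15/N (f(N) = -(-15)/N = 15/N)
k = -15/19 (k = 15/(-19) = 15*(-1/19) = -15/19 ≈ -0.78947)
(k - 299)*(-206) = (-15/19 - 299)*(-206) = -5696/19*(-206) = 1173376/19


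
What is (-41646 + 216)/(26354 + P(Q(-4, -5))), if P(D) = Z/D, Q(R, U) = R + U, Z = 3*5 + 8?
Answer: -372870/237163 ≈ -1.5722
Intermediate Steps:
Z = 23 (Z = 15 + 8 = 23)
P(D) = 23/D
(-41646 + 216)/(26354 + P(Q(-4, -5))) = (-41646 + 216)/(26354 + 23/(-4 - 5)) = -41430/(26354 + 23/(-9)) = -41430/(26354 + 23*(-1/9)) = -41430/(26354 - 23/9) = -41430/237163/9 = -41430*9/237163 = -372870/237163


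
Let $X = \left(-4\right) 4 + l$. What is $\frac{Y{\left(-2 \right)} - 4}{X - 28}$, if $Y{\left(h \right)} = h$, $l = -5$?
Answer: $\frac{6}{49} \approx 0.12245$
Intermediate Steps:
$X = -21$ ($X = \left(-4\right) 4 - 5 = -16 - 5 = -21$)
$\frac{Y{\left(-2 \right)} - 4}{X - 28} = \frac{-2 - 4}{-21 - 28} = - \frac{6}{-49} = \left(-6\right) \left(- \frac{1}{49}\right) = \frac{6}{49}$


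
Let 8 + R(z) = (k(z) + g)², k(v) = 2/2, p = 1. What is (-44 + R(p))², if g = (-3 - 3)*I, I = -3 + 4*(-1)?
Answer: 3229209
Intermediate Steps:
k(v) = 1 (k(v) = 2*(½) = 1)
I = -7 (I = -3 - 4 = -7)
g = 42 (g = (-3 - 3)*(-7) = -6*(-7) = 42)
R(z) = 1841 (R(z) = -8 + (1 + 42)² = -8 + 43² = -8 + 1849 = 1841)
(-44 + R(p))² = (-44 + 1841)² = 1797² = 3229209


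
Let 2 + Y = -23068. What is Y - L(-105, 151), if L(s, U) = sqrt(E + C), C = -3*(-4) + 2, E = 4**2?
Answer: -23070 - sqrt(30) ≈ -23075.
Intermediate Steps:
Y = -23070 (Y = -2 - 23068 = -23070)
E = 16
C = 14 (C = 12 + 2 = 14)
L(s, U) = sqrt(30) (L(s, U) = sqrt(16 + 14) = sqrt(30))
Y - L(-105, 151) = -23070 - sqrt(30)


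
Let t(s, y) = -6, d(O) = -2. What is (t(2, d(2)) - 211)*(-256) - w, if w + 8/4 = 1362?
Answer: 54192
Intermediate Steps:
w = 1360 (w = -2 + 1362 = 1360)
(t(2, d(2)) - 211)*(-256) - w = (-6 - 211)*(-256) - 1*1360 = -217*(-256) - 1360 = 55552 - 1360 = 54192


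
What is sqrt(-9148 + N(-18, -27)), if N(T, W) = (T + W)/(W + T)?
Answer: I*sqrt(9147) ≈ 95.64*I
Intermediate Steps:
N(T, W) = 1 (N(T, W) = (T + W)/(T + W) = 1)
sqrt(-9148 + N(-18, -27)) = sqrt(-9148 + 1) = sqrt(-9147) = I*sqrt(9147)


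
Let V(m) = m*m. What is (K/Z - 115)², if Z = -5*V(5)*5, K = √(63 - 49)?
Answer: (71875 + √14)²/390625 ≈ 13226.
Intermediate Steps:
V(m) = m²
K = √14 ≈ 3.7417
Z = -625 (Z = -5*5²*5 = -5*25*5 = -125*5 = -625)
(K/Z - 115)² = (√14/(-625) - 115)² = (√14*(-1/625) - 115)² = (-√14/625 - 115)² = (-115 - √14/625)²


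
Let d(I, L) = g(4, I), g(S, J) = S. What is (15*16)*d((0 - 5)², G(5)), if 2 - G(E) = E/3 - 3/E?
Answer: 960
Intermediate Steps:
G(E) = 2 + 3/E - E/3 (G(E) = 2 - (E/3 - 3/E) = 2 - (-3/E + E/3) = 2 + (3/E - E/3) = 2 + 3/E - E/3)
d(I, L) = 4
(15*16)*d((0 - 5)², G(5)) = (15*16)*4 = 240*4 = 960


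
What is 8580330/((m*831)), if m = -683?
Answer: -2860110/189191 ≈ -15.118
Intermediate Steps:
8580330/((m*831)) = 8580330/((-683*831)) = 8580330/(-567573) = 8580330*(-1/567573) = -2860110/189191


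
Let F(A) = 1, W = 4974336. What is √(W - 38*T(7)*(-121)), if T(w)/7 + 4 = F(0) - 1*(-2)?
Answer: 5*√197686 ≈ 2223.1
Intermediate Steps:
T(w) = -7 (T(w) = -28 + 7*(1 - 1*(-2)) = -28 + 7*(1 + 2) = -28 + 7*3 = -28 + 21 = -7)
√(W - 38*T(7)*(-121)) = √(4974336 - 38*(-7)*(-121)) = √(4974336 + 266*(-121)) = √(4974336 - 32186) = √4942150 = 5*√197686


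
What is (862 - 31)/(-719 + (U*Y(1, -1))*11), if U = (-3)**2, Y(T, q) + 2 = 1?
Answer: -831/818 ≈ -1.0159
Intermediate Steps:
Y(T, q) = -1 (Y(T, q) = -2 + 1 = -1)
U = 9
(862 - 31)/(-719 + (U*Y(1, -1))*11) = (862 - 31)/(-719 + (9*(-1))*11) = 831/(-719 - 9*11) = 831/(-719 - 99) = 831/(-818) = 831*(-1/818) = -831/818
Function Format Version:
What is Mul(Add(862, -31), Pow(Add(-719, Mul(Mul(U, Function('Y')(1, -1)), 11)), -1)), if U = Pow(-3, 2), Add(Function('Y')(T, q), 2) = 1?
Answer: Rational(-831, 818) ≈ -1.0159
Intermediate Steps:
Function('Y')(T, q) = -1 (Function('Y')(T, q) = Add(-2, 1) = -1)
U = 9
Mul(Add(862, -31), Pow(Add(-719, Mul(Mul(U, Function('Y')(1, -1)), 11)), -1)) = Mul(Add(862, -31), Pow(Add(-719, Mul(Mul(9, -1), 11)), -1)) = Mul(831, Pow(Add(-719, Mul(-9, 11)), -1)) = Mul(831, Pow(Add(-719, -99), -1)) = Mul(831, Pow(-818, -1)) = Mul(831, Rational(-1, 818)) = Rational(-831, 818)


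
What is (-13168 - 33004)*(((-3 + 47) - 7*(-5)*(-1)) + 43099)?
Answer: -1990382576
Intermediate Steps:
(-13168 - 33004)*(((-3 + 47) - 7*(-5)*(-1)) + 43099) = -46172*((44 + 35*(-1)) + 43099) = -46172*((44 - 35) + 43099) = -46172*(9 + 43099) = -46172*43108 = -1990382576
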